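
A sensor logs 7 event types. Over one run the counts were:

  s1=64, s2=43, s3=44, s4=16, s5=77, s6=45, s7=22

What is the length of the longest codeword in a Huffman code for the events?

4

Merge the two lowest-weight nodes at each step:
merge s4(16) and s7(22): 38
merge 38 and s2(43): 81
merge s3(44) and s6(45): 89
merge s1(64) and s5(77): 141
merge 81 and 89: 170
merge 141 and 170: 311
Maximum depth reached is 4.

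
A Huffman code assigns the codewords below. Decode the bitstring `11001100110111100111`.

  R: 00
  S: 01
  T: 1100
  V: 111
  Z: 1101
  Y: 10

Read left to right; each codeword is recognised as soon as it completes (prefix code):
  1100→T | 1100→T | 1101→Z | 111→V | 00→R | 111→V
Decoded message: TTZVRV

TTZVRV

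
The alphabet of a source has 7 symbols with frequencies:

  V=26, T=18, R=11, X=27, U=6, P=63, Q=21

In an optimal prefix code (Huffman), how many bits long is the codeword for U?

5

Build the tree from the bottom:
merge U(6) and R(11): 17
merge 17 and T(18): 35
merge Q(21) and V(26): 47
merge X(27) and 35: 62
merge 47 and 62: 109
merge P(63) and 109: 172
The subtree containing U is merged 5 times, so code length = 5.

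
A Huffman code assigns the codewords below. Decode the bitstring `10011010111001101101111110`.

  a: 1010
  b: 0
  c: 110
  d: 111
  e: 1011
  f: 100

Read left to right; each codeword is recognised as soon as it completes (prefix code):
  100→f | 110→c | 1011→e | 100→f | 110→c | 110→c | 111→d | 111→d | 0→b
Decoded message: fcefccddb

fcefccddb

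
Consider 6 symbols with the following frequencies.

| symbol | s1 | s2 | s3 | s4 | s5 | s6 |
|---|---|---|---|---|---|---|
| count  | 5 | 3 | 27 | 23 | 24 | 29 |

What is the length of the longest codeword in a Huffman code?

Merge the two lowest-weight nodes at each step:
merge s2(3) and s1(5): 8
merge 8 and s4(23): 31
merge s5(24) and s3(27): 51
merge s6(29) and 31: 60
merge 51 and 60: 111
Maximum depth reached is 4.

4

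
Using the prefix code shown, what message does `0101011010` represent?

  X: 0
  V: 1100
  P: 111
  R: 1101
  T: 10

XTTRX

Read left to right; each codeword is recognised as soon as it completes (prefix code):
  0→X | 10→T | 10→T | 1101→R | 0→X
Decoded message: XTTRX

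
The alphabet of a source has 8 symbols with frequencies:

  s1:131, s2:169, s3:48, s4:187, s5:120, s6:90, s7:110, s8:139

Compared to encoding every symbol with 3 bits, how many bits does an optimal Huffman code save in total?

Fixed-length: 3 bits × 994 symbols = 2982 bits.
Huffman merges:
combine s3(48), s6(90) → 138
combine s7(110), s5(120) → 230
combine s1(131), 138 → 269
combine s8(139), s2(169) → 308
combine s4(187), 230 → 417
combine 269, 308 → 577
combine 417, 577 → 994
Huffman total = 138 + 230 + 269 + 308 + 417 + 577 + 994 = 2933 bits.
Saving = 2982 − 2933 = 49 bits.

49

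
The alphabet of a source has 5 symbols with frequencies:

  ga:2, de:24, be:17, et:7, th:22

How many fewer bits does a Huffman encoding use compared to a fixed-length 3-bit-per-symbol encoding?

Fixed-length: 3 bits × 72 symbols = 216 bits.
Huffman merges:
ga(2) + et(7) → 9
9 + be(17) → 26
th(22) + de(24) → 46
26 + 46 → 72
Huffman total = 9 + 26 + 46 + 72 = 153 bits.
Saving = 216 − 153 = 63 bits.

63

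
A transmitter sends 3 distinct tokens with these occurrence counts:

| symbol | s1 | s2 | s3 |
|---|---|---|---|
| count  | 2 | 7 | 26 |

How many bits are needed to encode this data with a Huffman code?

44

Merge the two smallest weights repeatedly:
s1(2) + s2(7) → 9
9 + s3(26) → 35
Each symbol's bit-cost is frequency × depth; summing gives 44 bits (equivalently 9 + 35).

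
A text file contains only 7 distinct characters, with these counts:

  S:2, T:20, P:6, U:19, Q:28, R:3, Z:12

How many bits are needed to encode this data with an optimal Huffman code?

Build the Huffman tree bottom-up:
combine S(2), R(3) → 5
combine 5, P(6) → 11
combine 11, Z(12) → 23
combine U(19), T(20) → 39
combine 23, Q(28) → 51
combine 39, 51 → 90
The encoded length is the sum of every internal node's weight: 5 + 11 + 23 + 39 + 51 + 90 = 219 bits.

219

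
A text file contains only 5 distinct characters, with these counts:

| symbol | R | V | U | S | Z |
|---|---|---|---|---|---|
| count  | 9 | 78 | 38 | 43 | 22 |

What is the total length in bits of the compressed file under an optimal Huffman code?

Merge the two smallest weights repeatedly:
merge R(9) and Z(22): 31
merge 31 and U(38): 69
merge S(43) and 69: 112
merge V(78) and 112: 190
The encoded length is the sum of every internal node's weight: 31 + 69 + 112 + 190 = 402 bits.

402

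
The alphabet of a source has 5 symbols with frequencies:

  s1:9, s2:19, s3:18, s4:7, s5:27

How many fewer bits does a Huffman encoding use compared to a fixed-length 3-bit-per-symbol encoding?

Fixed-length: 3 bits × 80 symbols = 240 bits.
Huffman merges:
combine s4(7), s1(9) → 16
combine 16, s3(18) → 34
combine s2(19), s5(27) → 46
combine 34, 46 → 80
Huffman total = 16 + 34 + 46 + 80 = 176 bits.
Saving = 240 − 176 = 64 bits.

64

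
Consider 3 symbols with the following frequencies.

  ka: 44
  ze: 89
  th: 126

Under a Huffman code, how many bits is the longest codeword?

Merge the two lowest-weight nodes at each step:
combine ka(44), ze(89) → 133
combine th(126), 133 → 259
Maximum depth reached is 2.

2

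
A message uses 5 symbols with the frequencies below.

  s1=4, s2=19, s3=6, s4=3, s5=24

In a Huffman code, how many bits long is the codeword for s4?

4

Build the tree from the bottom:
s4(3) + s1(4) → 7
s3(6) + 7 → 13
13 + s2(19) → 32
s5(24) + 32 → 56
s4 sits 4 levels below the root, so its codeword is 4 bits.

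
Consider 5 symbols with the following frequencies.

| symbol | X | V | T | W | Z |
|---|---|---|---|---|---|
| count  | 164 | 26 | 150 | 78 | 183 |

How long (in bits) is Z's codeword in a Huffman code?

2

Repeatedly merge the two smallest:
V(26) + W(78) → 104
104 + T(150) → 254
X(164) + Z(183) → 347
254 + 347 → 601
Z sits 2 levels below the root, so its codeword is 2 bits.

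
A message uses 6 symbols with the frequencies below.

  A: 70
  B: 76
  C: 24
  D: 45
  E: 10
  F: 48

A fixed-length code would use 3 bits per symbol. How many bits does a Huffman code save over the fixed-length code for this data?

160

Fixed-length: 3 bits × 273 symbols = 819 bits.
Huffman merges:
merge E(10) and C(24): 34
merge 34 and D(45): 79
merge F(48) and A(70): 118
merge B(76) and 79: 155
merge 118 and 155: 273
Huffman total = 34 + 79 + 118 + 155 + 273 = 659 bits.
Saving = 819 − 659 = 160 bits.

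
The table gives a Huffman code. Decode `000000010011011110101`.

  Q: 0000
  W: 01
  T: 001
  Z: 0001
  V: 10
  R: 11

Read left to right; each codeword is recognised as soon as it completes (prefix code):
  0000→Q | 0001→Z | 001→T | 10→V | 11→R | 11→R | 01→W | 01→W
Decoded message: QZTVRRWW

QZTVRRWW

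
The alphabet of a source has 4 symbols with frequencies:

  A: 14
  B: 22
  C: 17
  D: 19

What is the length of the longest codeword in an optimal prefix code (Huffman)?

2

Merge the two lowest-weight nodes at each step:
combine A(14), C(17) → 31
combine D(19), B(22) → 41
combine 31, 41 → 72
The rarest symbols sit at the bottom; the longest codeword is 2 bits.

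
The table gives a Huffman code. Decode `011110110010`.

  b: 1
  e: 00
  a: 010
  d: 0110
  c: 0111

Read left to right; each codeword is recognised as soon as it completes (prefix code):
  0111→c | 1→b | 0110→d | 010→a
Decoded message: cbda

cbda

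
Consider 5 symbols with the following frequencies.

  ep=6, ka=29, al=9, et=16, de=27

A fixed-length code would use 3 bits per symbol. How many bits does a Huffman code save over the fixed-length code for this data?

72

Fixed-length: 3 bits × 87 symbols = 261 bits.
Huffman merges:
combine ep(6), al(9) → 15
combine 15, et(16) → 31
combine de(27), ka(29) → 56
combine 31, 56 → 87
Huffman total = 15 + 31 + 56 + 87 = 189 bits.
Saving = 261 − 189 = 72 bits.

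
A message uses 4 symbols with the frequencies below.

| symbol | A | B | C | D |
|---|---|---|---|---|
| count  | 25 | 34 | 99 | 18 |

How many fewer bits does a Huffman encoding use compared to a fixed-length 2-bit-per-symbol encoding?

Fixed-length: 2 bits × 176 symbols = 352 bits.
Huffman merges:
D(18) + A(25) → 43
B(34) + 43 → 77
77 + C(99) → 176
Huffman total = 43 + 77 + 176 = 296 bits.
Saving = 352 − 296 = 56 bits.

56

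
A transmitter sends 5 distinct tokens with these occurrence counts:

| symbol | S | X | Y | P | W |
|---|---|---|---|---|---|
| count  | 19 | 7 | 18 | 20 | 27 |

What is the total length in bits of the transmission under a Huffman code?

207

Merge the two smallest weights repeatedly:
merge X(7) and Y(18): 25
merge S(19) and P(20): 39
merge 25 and W(27): 52
merge 39 and 52: 91
The encoded length is the sum of every internal node's weight: 25 + 39 + 52 + 91 = 207 bits.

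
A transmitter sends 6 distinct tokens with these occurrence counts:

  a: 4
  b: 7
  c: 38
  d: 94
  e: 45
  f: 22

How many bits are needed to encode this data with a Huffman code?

Build the Huffman tree bottom-up:
combine a(4), b(7) → 11
combine 11, f(22) → 33
combine 33, c(38) → 71
combine e(45), 71 → 116
combine d(94), 116 → 210
Total encoded bits = sum of merged weights = 11 + 33 + 71 + 116 + 210 = 441.

441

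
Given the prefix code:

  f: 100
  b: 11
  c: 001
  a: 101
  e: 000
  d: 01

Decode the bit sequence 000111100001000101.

Read left to right; each codeword is recognised as soon as it completes (prefix code):
  000→e | 11→b | 11→b | 000→e | 01→d | 000→e | 101→a
Decoded message: ebbedea

ebbedea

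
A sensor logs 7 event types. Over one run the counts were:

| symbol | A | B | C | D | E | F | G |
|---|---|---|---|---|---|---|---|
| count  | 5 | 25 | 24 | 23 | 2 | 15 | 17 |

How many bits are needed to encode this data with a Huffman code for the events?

Merge the two smallest weights repeatedly:
combine E(2), A(5) → 7
combine 7, F(15) → 22
combine G(17), 22 → 39
combine D(23), C(24) → 47
combine B(25), 39 → 64
combine 47, 64 → 111
Total encoded bits = sum of merged weights = 7 + 22 + 39 + 47 + 64 + 111 = 290.

290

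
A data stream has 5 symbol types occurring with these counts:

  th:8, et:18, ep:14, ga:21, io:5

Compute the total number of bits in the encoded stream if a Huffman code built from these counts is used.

Greedily combine the two least-frequent nodes:
combine io(5), th(8) → 13
combine 13, ep(14) → 27
combine et(18), ga(21) → 39
combine 27, 39 → 66
Total encoded bits = sum of merged weights = 13 + 27 + 39 + 66 = 145.

145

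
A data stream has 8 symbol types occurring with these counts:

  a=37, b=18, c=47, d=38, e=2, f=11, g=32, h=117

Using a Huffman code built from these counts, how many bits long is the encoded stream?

779

Greedily combine the two least-frequent nodes:
e(2) + f(11) → 13
13 + b(18) → 31
31 + g(32) → 63
a(37) + d(38) → 75
c(47) + 63 → 110
75 + 110 → 185
h(117) + 185 → 302
Each symbol's bit-cost is frequency × depth; summing gives 779 bits (equivalently 13 + 31 + 63 + 75 + 110 + 185 + 302).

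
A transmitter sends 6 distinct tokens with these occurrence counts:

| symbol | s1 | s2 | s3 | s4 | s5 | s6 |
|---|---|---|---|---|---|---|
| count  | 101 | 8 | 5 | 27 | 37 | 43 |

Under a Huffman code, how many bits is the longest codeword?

Merge the two lowest-weight nodes at each step:
combine s3(5), s2(8) → 13
combine 13, s4(27) → 40
combine s5(37), 40 → 77
combine s6(43), 77 → 120
combine s1(101), 120 → 221
Maximum depth reached is 5.

5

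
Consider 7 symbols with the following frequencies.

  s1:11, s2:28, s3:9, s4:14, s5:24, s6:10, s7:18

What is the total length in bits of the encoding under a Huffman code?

Greedily combine the two least-frequent nodes:
combine s3(9), s6(10) → 19
combine s1(11), s4(14) → 25
combine s7(18), 19 → 37
combine s5(24), 25 → 49
combine s2(28), 37 → 65
combine 49, 65 → 114
Each symbol's bit-cost is frequency × depth; summing gives 309 bits (equivalently 19 + 25 + 37 + 49 + 65 + 114).

309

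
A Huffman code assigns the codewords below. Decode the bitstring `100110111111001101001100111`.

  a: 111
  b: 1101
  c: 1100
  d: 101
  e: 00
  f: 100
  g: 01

Read left to right; each codeword is recognised as soon as it completes (prefix code):
  100→f | 1101→b | 111→a | 1100→c | 1101→b | 00→e | 1100→c | 111→a
Decoded message: fbacbeca

fbacbeca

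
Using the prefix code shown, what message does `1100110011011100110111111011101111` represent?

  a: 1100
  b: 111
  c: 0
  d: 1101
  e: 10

aadadbddb

Read left to right; each codeword is recognised as soon as it completes (prefix code):
  1100→a | 1100→a | 1101→d | 1100→a | 1101→d | 111→b | 1101→d | 1101→d | 111→b
Decoded message: aadadbddb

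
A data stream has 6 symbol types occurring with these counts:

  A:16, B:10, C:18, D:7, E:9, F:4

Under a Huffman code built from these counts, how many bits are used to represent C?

Repeatedly merge the two smallest:
merge F(4) and D(7): 11
merge E(9) and B(10): 19
merge 11 and A(16): 27
merge C(18) and 19: 37
merge 27 and 37: 64
C's leaf is at depth 2, giving a 2-bit codeword.

2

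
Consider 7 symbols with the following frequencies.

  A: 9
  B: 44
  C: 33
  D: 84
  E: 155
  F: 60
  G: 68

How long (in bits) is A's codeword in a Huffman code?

Huffman merges, smallest pair first:
A(9) + C(33) → 42
42 + B(44) → 86
F(60) + G(68) → 128
D(84) + 86 → 170
128 + E(155) → 283
170 + 283 → 453
The subtree containing A is merged 4 times, so code length = 4.

4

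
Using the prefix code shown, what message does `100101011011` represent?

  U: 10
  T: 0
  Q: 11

Read left to right; each codeword is recognised as soon as it completes (prefix code):
  10→U | 0→T | 10→U | 10→U | 11→Q | 0→T | 11→Q
Decoded message: UTUUQTQ

UTUUQTQ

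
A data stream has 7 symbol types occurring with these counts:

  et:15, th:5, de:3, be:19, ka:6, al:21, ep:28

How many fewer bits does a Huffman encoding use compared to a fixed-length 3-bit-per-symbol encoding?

Fixed-length: 3 bits × 97 symbols = 291 bits.
Huffman merges:
merge de(3) and th(5): 8
merge ka(6) and 8: 14
merge 14 and et(15): 29
merge be(19) and al(21): 40
merge ep(28) and 29: 57
merge 40 and 57: 97
Huffman total = 8 + 14 + 29 + 40 + 57 + 97 = 245 bits.
Saving = 291 − 245 = 46 bits.

46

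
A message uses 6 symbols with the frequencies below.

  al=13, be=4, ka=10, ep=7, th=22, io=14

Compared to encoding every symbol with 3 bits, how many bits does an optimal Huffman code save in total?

38

Fixed-length: 3 bits × 70 symbols = 210 bits.
Huffman merges:
merge be(4) and ep(7): 11
merge ka(10) and 11: 21
merge al(13) and io(14): 27
merge 21 and th(22): 43
merge 27 and 43: 70
Huffman total = 11 + 21 + 27 + 43 + 70 = 172 bits.
Saving = 210 − 172 = 38 bits.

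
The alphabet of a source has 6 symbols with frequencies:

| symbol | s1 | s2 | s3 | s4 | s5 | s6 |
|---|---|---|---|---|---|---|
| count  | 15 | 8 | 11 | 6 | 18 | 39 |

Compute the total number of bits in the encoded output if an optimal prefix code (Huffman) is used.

227

Build the Huffman tree bottom-up:
merge s4(6) and s2(8): 14
merge s3(11) and 14: 25
merge s1(15) and s5(18): 33
merge 25 and 33: 58
merge s6(39) and 58: 97
Total encoded bits = sum of merged weights = 14 + 25 + 33 + 58 + 97 = 227.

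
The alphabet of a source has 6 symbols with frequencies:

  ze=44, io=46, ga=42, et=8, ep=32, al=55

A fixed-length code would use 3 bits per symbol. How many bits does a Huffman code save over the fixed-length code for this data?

105

Fixed-length: 3 bits × 227 symbols = 681 bits.
Huffman merges:
merge et(8) and ep(32): 40
merge 40 and ga(42): 82
merge ze(44) and io(46): 90
merge al(55) and 82: 137
merge 90 and 137: 227
Huffman total = 40 + 82 + 90 + 137 + 227 = 576 bits.
Saving = 681 − 576 = 105 bits.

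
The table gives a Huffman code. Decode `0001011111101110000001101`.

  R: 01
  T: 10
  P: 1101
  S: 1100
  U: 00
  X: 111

Read left to right; each codeword is recognised as soon as it completes (prefix code):
  00→U | 01→R | 01→R | 111→X | 1101→P | 1100→S | 00→U | 00→U | 1101→P
Decoded message: URRXPSUUP

URRXPSUUP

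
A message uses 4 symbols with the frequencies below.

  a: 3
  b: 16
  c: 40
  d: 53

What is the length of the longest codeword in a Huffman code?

3

Merge the two lowest-weight nodes at each step:
combine a(3), b(16) → 19
combine 19, c(40) → 59
combine d(53), 59 → 112
The first pair merged (a, b) ends up deepest, at depth 3.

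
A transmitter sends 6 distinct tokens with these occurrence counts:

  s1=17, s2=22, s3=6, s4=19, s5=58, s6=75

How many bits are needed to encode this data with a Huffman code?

Greedily combine the two least-frequent nodes:
combine s3(6), s1(17) → 23
combine s4(19), s2(22) → 41
combine 23, 41 → 64
combine s5(58), 64 → 122
combine s6(75), 122 → 197
Each symbol's bit-cost is frequency × depth; summing gives 447 bits (equivalently 23 + 41 + 64 + 122 + 197).

447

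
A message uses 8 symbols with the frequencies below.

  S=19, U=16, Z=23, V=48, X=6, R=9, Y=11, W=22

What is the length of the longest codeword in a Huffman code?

Merge the two lowest-weight nodes at each step:
X(6) + R(9) → 15
Y(11) + 15 → 26
U(16) + S(19) → 35
W(22) + Z(23) → 45
26 + 35 → 61
45 + V(48) → 93
61 + 93 → 154
Maximum depth reached is 4.

4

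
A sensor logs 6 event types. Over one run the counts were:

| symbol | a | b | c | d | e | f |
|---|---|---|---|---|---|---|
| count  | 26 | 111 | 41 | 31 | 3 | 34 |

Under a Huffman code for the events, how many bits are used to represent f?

3

Build the tree from the bottom:
combine e(3), a(26) → 29
combine 29, d(31) → 60
combine f(34), c(41) → 75
combine 60, 75 → 135
combine b(111), 135 → 246
The subtree containing f is merged 3 times, so code length = 3.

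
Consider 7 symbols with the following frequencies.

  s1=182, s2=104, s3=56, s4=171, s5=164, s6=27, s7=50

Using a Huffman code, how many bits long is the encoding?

1955

Greedily combine the two least-frequent nodes:
s6(27) + s7(50) → 77
s3(56) + 77 → 133
s2(104) + 133 → 237
s5(164) + s4(171) → 335
s1(182) + 237 → 419
335 + 419 → 754
Each symbol's bit-cost is frequency × depth; summing gives 1955 bits (equivalently 77 + 133 + 237 + 335 + 419 + 754).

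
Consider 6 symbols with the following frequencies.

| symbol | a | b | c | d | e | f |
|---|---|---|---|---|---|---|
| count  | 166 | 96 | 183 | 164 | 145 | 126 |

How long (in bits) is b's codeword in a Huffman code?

Build the tree from the bottom:
merge b(96) and f(126): 222
merge e(145) and d(164): 309
merge a(166) and c(183): 349
merge 222 and 309: 531
merge 349 and 531: 880
b's leaf is at depth 3, giving a 3-bit codeword.

3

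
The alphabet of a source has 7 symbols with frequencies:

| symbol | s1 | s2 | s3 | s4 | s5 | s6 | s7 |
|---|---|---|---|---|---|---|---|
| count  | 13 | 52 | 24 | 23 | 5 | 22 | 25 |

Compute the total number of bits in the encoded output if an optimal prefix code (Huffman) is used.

Greedily combine the two least-frequent nodes:
combine s5(5), s1(13) → 18
combine 18, s6(22) → 40
combine s4(23), s3(24) → 47
combine s7(25), 40 → 65
combine 47, s2(52) → 99
combine 65, 99 → 164
Each symbol's bit-cost is frequency × depth; summing gives 433 bits (equivalently 18 + 40 + 47 + 65 + 99 + 164).

433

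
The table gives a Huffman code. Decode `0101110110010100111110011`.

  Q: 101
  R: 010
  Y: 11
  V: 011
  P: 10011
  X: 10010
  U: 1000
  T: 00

RYQXPYP

Read left to right; each codeword is recognised as soon as it completes (prefix code):
  010→R | 11→Y | 101→Q | 10010→X | 10011→P | 11→Y | 10011→P
Decoded message: RYQXPYP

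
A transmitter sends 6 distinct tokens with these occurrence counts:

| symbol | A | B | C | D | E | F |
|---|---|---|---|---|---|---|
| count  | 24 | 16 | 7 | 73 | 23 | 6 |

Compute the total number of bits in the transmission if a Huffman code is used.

314

Merge the two smallest weights repeatedly:
F(6) + C(7) → 13
13 + B(16) → 29
E(23) + A(24) → 47
29 + 47 → 76
D(73) + 76 → 149
Each symbol's bit-cost is frequency × depth; summing gives 314 bits (equivalently 13 + 29 + 47 + 76 + 149).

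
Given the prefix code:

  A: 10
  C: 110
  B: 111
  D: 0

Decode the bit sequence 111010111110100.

BDABCAD

Read left to right; each codeword is recognised as soon as it completes (prefix code):
  111→B | 0→D | 10→A | 111→B | 110→C | 10→A | 0→D
Decoded message: BDABCAD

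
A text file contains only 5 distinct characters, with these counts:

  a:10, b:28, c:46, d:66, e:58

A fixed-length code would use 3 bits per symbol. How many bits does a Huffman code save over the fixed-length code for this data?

170

Fixed-length: 3 bits × 208 symbols = 624 bits.
Huffman merges:
combine a(10), b(28) → 38
combine 38, c(46) → 84
combine e(58), d(66) → 124
combine 84, 124 → 208
Huffman total = 38 + 84 + 124 + 208 = 454 bits.
Saving = 624 − 454 = 170 bits.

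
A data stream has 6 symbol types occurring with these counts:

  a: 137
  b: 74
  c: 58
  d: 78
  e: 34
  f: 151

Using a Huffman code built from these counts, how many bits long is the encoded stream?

Merge the two smallest weights repeatedly:
combine e(34), c(58) → 92
combine b(74), d(78) → 152
combine 92, a(137) → 229
combine f(151), 152 → 303
combine 229, 303 → 532
Each symbol's bit-cost is frequency × depth; summing gives 1308 bits (equivalently 92 + 152 + 229 + 303 + 532).

1308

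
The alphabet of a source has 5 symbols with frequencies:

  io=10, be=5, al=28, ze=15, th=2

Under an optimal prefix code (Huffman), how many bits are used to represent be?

Repeatedly merge the two smallest:
th(2) + be(5) → 7
7 + io(10) → 17
ze(15) + 17 → 32
al(28) + 32 → 60
be sits 4 levels below the root, so its codeword is 4 bits.

4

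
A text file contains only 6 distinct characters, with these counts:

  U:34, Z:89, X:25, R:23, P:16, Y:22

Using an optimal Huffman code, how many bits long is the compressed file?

Merge the two smallest weights repeatedly:
P(16) + Y(22) → 38
R(23) + X(25) → 48
U(34) + 38 → 72
48 + 72 → 120
Z(89) + 120 → 209
Total encoded bits = sum of merged weights = 38 + 48 + 72 + 120 + 209 = 487.

487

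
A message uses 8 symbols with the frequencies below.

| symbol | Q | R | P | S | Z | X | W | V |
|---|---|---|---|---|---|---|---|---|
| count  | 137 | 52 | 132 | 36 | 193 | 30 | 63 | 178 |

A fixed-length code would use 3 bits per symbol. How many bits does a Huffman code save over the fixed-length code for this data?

190

Fixed-length: 3 bits × 821 symbols = 2463 bits.
Huffman merges:
merge X(30) and S(36): 66
merge R(52) and W(63): 115
merge 66 and 115: 181
merge P(132) and Q(137): 269
merge V(178) and 181: 359
merge Z(193) and 269: 462
merge 359 and 462: 821
Huffman total = 66 + 115 + 181 + 269 + 359 + 462 + 821 = 2273 bits.
Saving = 2463 − 2273 = 190 bits.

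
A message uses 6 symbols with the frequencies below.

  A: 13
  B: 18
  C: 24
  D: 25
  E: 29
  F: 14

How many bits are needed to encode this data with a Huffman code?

Build the Huffman tree bottom-up:
combine A(13), F(14) → 27
combine B(18), C(24) → 42
combine D(25), 27 → 52
combine E(29), 42 → 71
combine 52, 71 → 123
Total encoded bits = sum of merged weights = 27 + 42 + 52 + 71 + 123 = 315.

315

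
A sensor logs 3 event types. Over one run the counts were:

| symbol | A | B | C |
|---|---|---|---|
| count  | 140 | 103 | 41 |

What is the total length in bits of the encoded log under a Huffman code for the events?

428

Greedily combine the two least-frequent nodes:
combine C(41), B(103) → 144
combine A(140), 144 → 284
Total encoded bits = sum of merged weights = 144 + 284 = 428.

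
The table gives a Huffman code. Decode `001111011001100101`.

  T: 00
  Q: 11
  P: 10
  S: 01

Read left to right; each codeword is recognised as soon as it completes (prefix code):
  00→T | 11→Q | 11→Q | 01→S | 10→P | 01→S | 10→P | 01→S | 01→S
Decoded message: TQQSPSPSS

TQQSPSPSS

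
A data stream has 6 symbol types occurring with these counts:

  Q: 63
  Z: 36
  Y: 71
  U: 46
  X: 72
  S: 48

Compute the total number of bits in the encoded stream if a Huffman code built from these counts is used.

865

Greedily combine the two least-frequent nodes:
combine Z(36), U(46) → 82
combine S(48), Q(63) → 111
combine Y(71), X(72) → 143
combine 82, 111 → 193
combine 143, 193 → 336
The encoded length is the sum of every internal node's weight: 82 + 111 + 143 + 193 + 336 = 865 bits.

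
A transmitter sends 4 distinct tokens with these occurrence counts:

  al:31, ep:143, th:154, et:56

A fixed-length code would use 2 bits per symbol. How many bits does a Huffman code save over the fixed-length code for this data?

67

Fixed-length: 2 bits × 384 symbols = 768 bits.
Huffman merges:
merge al(31) and et(56): 87
merge 87 and ep(143): 230
merge th(154) and 230: 384
Huffman total = 87 + 230 + 384 = 701 bits.
Saving = 768 − 701 = 67 bits.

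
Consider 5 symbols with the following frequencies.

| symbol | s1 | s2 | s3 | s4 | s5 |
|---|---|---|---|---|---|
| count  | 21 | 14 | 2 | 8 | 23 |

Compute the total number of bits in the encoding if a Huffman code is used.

Merge the two smallest weights repeatedly:
merge s3(2) and s4(8): 10
merge 10 and s2(14): 24
merge s1(21) and s5(23): 44
merge 24 and 44: 68
The encoded length is the sum of every internal node's weight: 10 + 24 + 44 + 68 = 146 bits.

146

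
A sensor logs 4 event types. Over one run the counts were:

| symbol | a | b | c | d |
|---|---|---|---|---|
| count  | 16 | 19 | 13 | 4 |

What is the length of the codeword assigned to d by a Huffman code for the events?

3

Build the tree from the bottom:
d(4) + c(13) → 17
a(16) + 17 → 33
b(19) + 33 → 52
d's leaf is at depth 3, giving a 3-bit codeword.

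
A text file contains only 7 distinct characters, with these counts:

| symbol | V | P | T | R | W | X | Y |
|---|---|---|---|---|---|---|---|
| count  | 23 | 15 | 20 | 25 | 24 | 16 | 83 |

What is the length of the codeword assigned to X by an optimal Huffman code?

4

Huffman merges, smallest pair first:
P(15) + X(16) → 31
T(20) + V(23) → 43
W(24) + R(25) → 49
31 + 43 → 74
49 + 74 → 123
Y(83) + 123 → 206
X sits 4 levels below the root, so its codeword is 4 bits.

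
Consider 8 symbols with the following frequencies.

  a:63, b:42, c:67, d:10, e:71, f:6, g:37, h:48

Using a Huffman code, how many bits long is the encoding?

Merge the two smallest weights repeatedly:
f(6) + d(10) → 16
16 + g(37) → 53
b(42) + h(48) → 90
53 + a(63) → 116
c(67) + e(71) → 138
90 + 116 → 206
138 + 206 → 344
Total encoded bits = sum of merged weights = 16 + 53 + 90 + 116 + 138 + 206 + 344 = 963.

963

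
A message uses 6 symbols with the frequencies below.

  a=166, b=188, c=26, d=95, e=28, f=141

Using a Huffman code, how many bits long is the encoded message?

Merge the two smallest weights repeatedly:
merge c(26) and e(28): 54
merge 54 and d(95): 149
merge f(141) and 149: 290
merge a(166) and b(188): 354
merge 290 and 354: 644
Each symbol's bit-cost is frequency × depth; summing gives 1491 bits (equivalently 54 + 149 + 290 + 354 + 644).

1491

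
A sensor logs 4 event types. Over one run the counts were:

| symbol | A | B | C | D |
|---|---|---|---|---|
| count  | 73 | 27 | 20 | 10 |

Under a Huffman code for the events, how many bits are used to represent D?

Build the tree from the bottom:
D(10) + C(20) → 30
B(27) + 30 → 57
57 + A(73) → 130
D sits 3 levels below the root, so its codeword is 3 bits.

3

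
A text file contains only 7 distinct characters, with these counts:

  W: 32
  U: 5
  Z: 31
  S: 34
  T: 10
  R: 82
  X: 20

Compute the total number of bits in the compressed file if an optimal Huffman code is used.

528

Build the Huffman tree bottom-up:
merge U(5) and T(10): 15
merge 15 and X(20): 35
merge Z(31) and W(32): 63
merge S(34) and 35: 69
merge 63 and 69: 132
merge R(82) and 132: 214
Each symbol's bit-cost is frequency × depth; summing gives 528 bits (equivalently 15 + 35 + 63 + 69 + 132 + 214).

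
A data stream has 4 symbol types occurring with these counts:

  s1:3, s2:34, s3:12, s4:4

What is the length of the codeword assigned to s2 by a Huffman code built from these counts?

Huffman merges, smallest pair first:
merge s1(3) and s4(4): 7
merge 7 and s3(12): 19
merge 19 and s2(34): 53
s2 sits one level below the root: a 1-bit codeword.

1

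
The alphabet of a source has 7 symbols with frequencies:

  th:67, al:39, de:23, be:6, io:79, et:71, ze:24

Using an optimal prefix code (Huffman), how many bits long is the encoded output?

792

Build the Huffman tree bottom-up:
be(6) + de(23) → 29
ze(24) + 29 → 53
al(39) + 53 → 92
th(67) + et(71) → 138
io(79) + 92 → 171
138 + 171 → 309
Total encoded bits = sum of merged weights = 29 + 53 + 92 + 138 + 171 + 309 = 792.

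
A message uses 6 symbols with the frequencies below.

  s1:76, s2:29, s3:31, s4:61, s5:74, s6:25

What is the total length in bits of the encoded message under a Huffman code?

Merge the two smallest weights repeatedly:
merge s6(25) and s2(29): 54
merge s3(31) and 54: 85
merge s4(61) and s5(74): 135
merge s1(76) and 85: 161
merge 135 and 161: 296
The encoded length is the sum of every internal node's weight: 54 + 85 + 135 + 161 + 296 = 731 bits.

731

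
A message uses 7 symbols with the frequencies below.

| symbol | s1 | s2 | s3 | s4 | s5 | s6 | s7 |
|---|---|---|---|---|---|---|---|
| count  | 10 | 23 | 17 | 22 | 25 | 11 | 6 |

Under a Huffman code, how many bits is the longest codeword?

4

Merge the two lowest-weight nodes at each step:
combine s7(6), s1(10) → 16
combine s6(11), 16 → 27
combine s3(17), s4(22) → 39
combine s2(23), s5(25) → 48
combine 27, 39 → 66
combine 48, 66 → 114
Maximum depth reached is 4.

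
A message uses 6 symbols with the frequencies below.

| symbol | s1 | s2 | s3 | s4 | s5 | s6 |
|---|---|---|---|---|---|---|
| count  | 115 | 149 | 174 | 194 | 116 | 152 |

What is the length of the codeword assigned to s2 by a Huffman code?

3

Huffman merges, smallest pair first:
merge s1(115) and s5(116): 231
merge s2(149) and s6(152): 301
merge s3(174) and s4(194): 368
merge 231 and 301: 532
merge 368 and 532: 900
s2 sits 3 levels below the root, so its codeword is 3 bits.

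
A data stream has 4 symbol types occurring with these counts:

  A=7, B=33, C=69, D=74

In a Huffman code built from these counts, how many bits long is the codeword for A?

Build the tree from the bottom:
combine A(7), B(33) → 40
combine 40, C(69) → 109
combine D(74), 109 → 183
A sits 3 levels below the root, so its codeword is 3 bits.

3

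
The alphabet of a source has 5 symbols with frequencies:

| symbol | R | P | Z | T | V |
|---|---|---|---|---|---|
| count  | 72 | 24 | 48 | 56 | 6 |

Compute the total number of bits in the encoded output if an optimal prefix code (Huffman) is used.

442

Build the Huffman tree bottom-up:
merge V(6) and P(24): 30
merge 30 and Z(48): 78
merge T(56) and R(72): 128
merge 78 and 128: 206
Total encoded bits = sum of merged weights = 30 + 78 + 128 + 206 = 442.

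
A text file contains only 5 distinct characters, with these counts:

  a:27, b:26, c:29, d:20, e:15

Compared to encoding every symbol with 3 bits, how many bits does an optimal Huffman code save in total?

82

Fixed-length: 3 bits × 117 symbols = 351 bits.
Huffman merges:
combine e(15), d(20) → 35
combine b(26), a(27) → 53
combine c(29), 35 → 64
combine 53, 64 → 117
Huffman total = 35 + 53 + 64 + 117 = 269 bits.
Saving = 351 − 269 = 82 bits.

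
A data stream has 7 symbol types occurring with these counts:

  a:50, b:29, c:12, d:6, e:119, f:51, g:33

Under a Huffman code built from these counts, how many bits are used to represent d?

Repeatedly merge the two smallest:
merge d(6) and c(12): 18
merge 18 and b(29): 47
merge g(33) and 47: 80
merge a(50) and f(51): 101
merge 80 and 101: 181
merge e(119) and 181: 300
The subtree containing d is merged 5 times, so code length = 5.

5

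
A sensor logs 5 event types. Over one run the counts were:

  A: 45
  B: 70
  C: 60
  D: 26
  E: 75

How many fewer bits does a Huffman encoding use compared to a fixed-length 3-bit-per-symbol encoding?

Fixed-length: 3 bits × 276 symbols = 828 bits.
Huffman merges:
merge D(26) and A(45): 71
merge C(60) and B(70): 130
merge 71 and E(75): 146
merge 130 and 146: 276
Huffman total = 71 + 130 + 146 + 276 = 623 bits.
Saving = 828 − 623 = 205 bits.

205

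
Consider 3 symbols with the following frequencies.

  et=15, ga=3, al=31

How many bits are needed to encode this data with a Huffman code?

Greedily combine the two least-frequent nodes:
merge ga(3) and et(15): 18
merge 18 and al(31): 49
Total encoded bits = sum of merged weights = 18 + 49 = 67.

67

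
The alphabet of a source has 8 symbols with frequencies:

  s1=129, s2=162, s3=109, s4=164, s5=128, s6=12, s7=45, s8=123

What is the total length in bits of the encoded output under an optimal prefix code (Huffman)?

Merge the two smallest weights repeatedly:
merge s6(12) and s7(45): 57
merge 57 and s3(109): 166
merge s8(123) and s5(128): 251
merge s1(129) and s2(162): 291
merge s4(164) and 166: 330
merge 251 and 291: 542
merge 330 and 542: 872
The encoded length is the sum of every internal node's weight: 57 + 166 + 251 + 291 + 330 + 542 + 872 = 2509 bits.

2509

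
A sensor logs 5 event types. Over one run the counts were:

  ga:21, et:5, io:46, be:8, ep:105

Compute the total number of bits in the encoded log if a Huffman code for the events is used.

312

Greedily combine the two least-frequent nodes:
merge et(5) and be(8): 13
merge 13 and ga(21): 34
merge 34 and io(46): 80
merge 80 and ep(105): 185
Each symbol's bit-cost is frequency × depth; summing gives 312 bits (equivalently 13 + 34 + 80 + 185).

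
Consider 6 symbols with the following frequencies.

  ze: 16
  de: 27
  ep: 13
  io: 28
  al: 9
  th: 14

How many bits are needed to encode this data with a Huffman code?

266

Merge the two smallest weights repeatedly:
al(9) + ep(13) → 22
th(14) + ze(16) → 30
22 + de(27) → 49
io(28) + 30 → 58
49 + 58 → 107
Each symbol's bit-cost is frequency × depth; summing gives 266 bits (equivalently 22 + 30 + 49 + 58 + 107).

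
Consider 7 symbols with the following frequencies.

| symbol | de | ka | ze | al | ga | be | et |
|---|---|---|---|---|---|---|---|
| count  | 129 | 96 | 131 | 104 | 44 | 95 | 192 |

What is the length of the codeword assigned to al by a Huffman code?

Repeatedly merge the two smallest:
combine ga(44), be(95) → 139
combine ka(96), al(104) → 200
combine de(129), ze(131) → 260
combine 139, et(192) → 331
combine 200, 260 → 460
combine 331, 460 → 791
al's leaf is at depth 3, giving a 3-bit codeword.

3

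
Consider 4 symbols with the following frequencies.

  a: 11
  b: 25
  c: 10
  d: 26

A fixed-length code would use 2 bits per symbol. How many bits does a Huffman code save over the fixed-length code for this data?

5

Fixed-length: 2 bits × 72 symbols = 144 bits.
Huffman merges:
combine c(10), a(11) → 21
combine 21, b(25) → 46
combine d(26), 46 → 72
Huffman total = 21 + 46 + 72 = 139 bits.
Saving = 144 − 139 = 5 bits.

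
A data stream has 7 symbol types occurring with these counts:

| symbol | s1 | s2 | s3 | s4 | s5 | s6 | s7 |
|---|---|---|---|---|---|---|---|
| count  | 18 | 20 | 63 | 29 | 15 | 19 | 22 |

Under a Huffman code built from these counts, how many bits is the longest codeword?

3

Merge the two lowest-weight nodes at each step:
combine s5(15), s1(18) → 33
combine s6(19), s2(20) → 39
combine s7(22), s4(29) → 51
combine 33, 39 → 72
combine 51, s3(63) → 114
combine 72, 114 → 186
The first pair merged (s5, s1) ends up deepest, at depth 3.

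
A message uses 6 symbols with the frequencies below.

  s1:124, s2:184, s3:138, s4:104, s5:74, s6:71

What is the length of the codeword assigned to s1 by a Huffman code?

Repeatedly merge the two smallest:
s6(71) + s5(74) → 145
s4(104) + s1(124) → 228
s3(138) + 145 → 283
s2(184) + 228 → 412
283 + 412 → 695
s1's leaf is at depth 3, giving a 3-bit codeword.

3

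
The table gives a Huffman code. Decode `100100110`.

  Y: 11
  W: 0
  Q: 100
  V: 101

Read left to right; each codeword is recognised as soon as it completes (prefix code):
  100→Q | 100→Q | 11→Y | 0→W
Decoded message: QQYW

QQYW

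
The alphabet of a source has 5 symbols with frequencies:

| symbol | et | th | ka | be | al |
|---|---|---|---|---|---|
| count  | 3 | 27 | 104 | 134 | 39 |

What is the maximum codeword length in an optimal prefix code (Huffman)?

Merge the two lowest-weight nodes at each step:
merge et(3) and th(27): 30
merge 30 and al(39): 69
merge 69 and ka(104): 173
merge be(134) and 173: 307
The rarest symbols sit at the bottom; the longest codeword is 4 bits.

4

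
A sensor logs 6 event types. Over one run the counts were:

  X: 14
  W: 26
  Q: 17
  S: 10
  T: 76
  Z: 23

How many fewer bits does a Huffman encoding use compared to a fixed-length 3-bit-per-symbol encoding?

128

Fixed-length: 3 bits × 166 symbols = 498 bits.
Huffman merges:
S(10) + X(14) → 24
Q(17) + Z(23) → 40
24 + W(26) → 50
40 + 50 → 90
T(76) + 90 → 166
Huffman total = 24 + 40 + 50 + 90 + 166 = 370 bits.
Saving = 498 − 370 = 128 bits.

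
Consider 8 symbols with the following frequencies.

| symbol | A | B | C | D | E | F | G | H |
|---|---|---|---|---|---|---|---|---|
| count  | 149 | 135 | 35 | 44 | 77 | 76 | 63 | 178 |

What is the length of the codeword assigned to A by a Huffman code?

Repeatedly merge the two smallest:
combine C(35), D(44) → 79
combine G(63), F(76) → 139
combine E(77), 79 → 156
combine B(135), 139 → 274
combine A(149), 156 → 305
combine H(178), 274 → 452
combine 305, 452 → 757
A's leaf is at depth 2, giving a 2-bit codeword.

2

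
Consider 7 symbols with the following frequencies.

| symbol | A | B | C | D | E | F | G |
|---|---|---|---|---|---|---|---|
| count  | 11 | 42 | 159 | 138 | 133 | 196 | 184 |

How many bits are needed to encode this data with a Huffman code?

2262

Greedily combine the two least-frequent nodes:
A(11) + B(42) → 53
53 + E(133) → 186
D(138) + C(159) → 297
G(184) + 186 → 370
F(196) + 297 → 493
370 + 493 → 863
The encoded length is the sum of every internal node's weight: 53 + 186 + 297 + 370 + 493 + 863 = 2262 bits.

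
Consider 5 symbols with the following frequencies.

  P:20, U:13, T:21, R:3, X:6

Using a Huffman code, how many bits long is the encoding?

135

Merge the two smallest weights repeatedly:
merge R(3) and X(6): 9
merge 9 and U(13): 22
merge P(20) and T(21): 41
merge 22 and 41: 63
Total encoded bits = sum of merged weights = 9 + 22 + 41 + 63 = 135.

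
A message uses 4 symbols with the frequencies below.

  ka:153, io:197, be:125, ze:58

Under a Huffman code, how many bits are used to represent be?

3

Repeatedly merge the two smallest:
merge ze(58) and be(125): 183
merge ka(153) and 183: 336
merge io(197) and 336: 533
be's leaf is at depth 3, giving a 3-bit codeword.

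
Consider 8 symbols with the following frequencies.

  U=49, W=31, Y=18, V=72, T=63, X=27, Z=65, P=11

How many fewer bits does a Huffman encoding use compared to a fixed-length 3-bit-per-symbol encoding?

52

Fixed-length: 3 bits × 336 symbols = 1008 bits.
Huffman merges:
merge P(11) and Y(18): 29
merge X(27) and 29: 56
merge W(31) and U(49): 80
merge 56 and T(63): 119
merge Z(65) and V(72): 137
merge 80 and 119: 199
merge 137 and 199: 336
Huffman total = 29 + 56 + 80 + 119 + 137 + 199 + 336 = 956 bits.
Saving = 1008 − 956 = 52 bits.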